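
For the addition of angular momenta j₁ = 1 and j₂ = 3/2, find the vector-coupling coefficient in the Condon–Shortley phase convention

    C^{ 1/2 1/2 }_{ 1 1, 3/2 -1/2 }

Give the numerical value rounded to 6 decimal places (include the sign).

+0.408248

j₁+j₂−J=2  J+j₁−j₂=0  J−j₁+j₂=1  j₁+j₂+J+1=4
(j₁±m₁, j₂±m₂, J±M) = (2,0,1,2,1,0)
P² = 2/3
sum k=0..0:
  [0] +1/2 = 1/2
S = 1/2
C² = P²·S² = 1/6 ; C = +0.408248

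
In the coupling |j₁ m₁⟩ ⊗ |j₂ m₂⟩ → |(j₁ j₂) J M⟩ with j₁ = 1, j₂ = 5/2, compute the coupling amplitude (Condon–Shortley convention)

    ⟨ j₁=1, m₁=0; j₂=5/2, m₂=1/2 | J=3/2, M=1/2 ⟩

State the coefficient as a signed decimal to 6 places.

−√(2/5) = -0.632456

√[4·2!0!3!/6! · 1!1!3!2!2!1!] = √(8/5)
  +(−1)^1/∏(1,1,0,2,0,1)! = -1/2  (running -1/2)
⟨..|..⟩ = √(8/5)·(-1/2) = -0.632456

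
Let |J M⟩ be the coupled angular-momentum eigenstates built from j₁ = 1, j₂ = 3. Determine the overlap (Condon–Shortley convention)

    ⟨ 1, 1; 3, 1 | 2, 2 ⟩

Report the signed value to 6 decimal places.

+0.218218

triangle: 2!*0!*4!/7! = 48/5040
(j±m)!: 2!*0!*4!*2!*4!*0! = 2304
prefactor² = (2J+1)*Δ*N² = 768/7
  k=0: +1/(0!*2!*0!*4!*0!*0!) = 1/48
Σ = 1/48  ⇒  CG² = 768/7*1/48² = 1/21
CG = +√(1/21) = +0.218218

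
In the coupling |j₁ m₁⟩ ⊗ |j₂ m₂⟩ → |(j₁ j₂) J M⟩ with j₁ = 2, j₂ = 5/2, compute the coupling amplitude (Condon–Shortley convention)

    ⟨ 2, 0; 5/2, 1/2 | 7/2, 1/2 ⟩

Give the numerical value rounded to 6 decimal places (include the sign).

-0.195180  (= −√(4/105))

j₁+j₂−J=1  J+j₁−j₂=3  J−j₁+j₂=4  j₁+j₂+J+1=9
(j₁±m₁, j₂±m₂, J±M) = (2,2,3,2,4,3)
P² = 768/35
sum k=0..1:
  [0] +1/12 = 1/12
  [1] −1/8 = -1/8
S = -1/24
C² = P²·S² = 4/105 ; C = -0.195180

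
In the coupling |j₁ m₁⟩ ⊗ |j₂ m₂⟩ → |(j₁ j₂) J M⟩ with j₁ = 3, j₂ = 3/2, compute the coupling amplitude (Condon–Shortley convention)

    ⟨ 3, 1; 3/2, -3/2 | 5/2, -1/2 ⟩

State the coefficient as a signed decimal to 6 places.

triangle: 2!·4!·1!/8! = 48/40320
(j±m)!: 4!·2!·0!·3!·2!·3! = 3456
prefactor² = (2J+1)·Δ·N² = 864/35
  k=0: +1/(0!·2!·2!·0!·2!·1!) = 1/8
Σ = 1/8  ⇒  CG² = 864/35·1/8² = 27/70
CG = +√(27/70) = +0.621059

+√(27/70) ≈ +0.621059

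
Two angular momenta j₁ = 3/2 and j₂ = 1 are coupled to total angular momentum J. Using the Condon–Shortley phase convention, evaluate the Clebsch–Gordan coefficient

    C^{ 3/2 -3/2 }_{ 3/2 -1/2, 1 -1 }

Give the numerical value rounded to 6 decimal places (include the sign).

+√(2/5) = +0.632456

j₁+j₂−J=1  J+j₁−j₂=2  J−j₁+j₂=1  j₁+j₂+J+1=5
(j₁±m₁, j₂±m₂, J±M) = (1,2,0,2,0,3)
P² = 8/5
sum k=0..0:
  [0] +1/2 = 1/2
S = 1/2
C² = P²·S² = 2/5 ; C = +0.632456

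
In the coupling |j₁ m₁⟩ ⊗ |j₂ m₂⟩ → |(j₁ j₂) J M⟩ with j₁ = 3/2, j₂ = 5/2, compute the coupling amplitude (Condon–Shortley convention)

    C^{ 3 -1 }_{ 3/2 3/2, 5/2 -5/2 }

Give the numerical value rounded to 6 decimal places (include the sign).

√[7·1!2!4!/8! · 3!0!0!5!2!4!] = √(288)
  +(−1)^0/∏(0,1,0,0,2,4)! = 1/48  (running 1/48)
⟨..|..⟩ = √(288)·(1/48) = +0.353553

+0.353553  (= +√(1/8))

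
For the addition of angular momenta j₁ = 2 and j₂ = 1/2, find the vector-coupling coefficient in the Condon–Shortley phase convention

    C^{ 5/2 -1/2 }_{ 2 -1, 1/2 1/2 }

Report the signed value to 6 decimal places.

+0.632456  (= +√(2/5))

j₁+j₂−J=0  J+j₁−j₂=4  J−j₁+j₂=1  j₁+j₂+J+1=6
(j₁±m₁, j₂±m₂, J±M) = (1,3,1,0,2,3)
P² = 72/5
sum k=0..0:
  [0] +1/6 = 1/6
S = 1/6
C² = P²·S² = 2/5 ; C = +0.632456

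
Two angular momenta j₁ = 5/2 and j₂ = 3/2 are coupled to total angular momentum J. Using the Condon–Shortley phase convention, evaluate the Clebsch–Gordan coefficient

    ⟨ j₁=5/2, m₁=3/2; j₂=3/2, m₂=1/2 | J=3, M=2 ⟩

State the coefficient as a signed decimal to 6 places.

+0.288675  (= +√(1/12))

√[7·1!4!2!/8! · 4!1!2!1!5!1!] = √(48)
  +(−1)^0/∏(0,1,1,2,3,0)! = 1/12  (running 1/12)
  +(−1)^1/∏(1,0,0,1,4,1)! = -1/24  (running 1/24)
⟨..|..⟩ = √(48)·(1/24) = +0.288675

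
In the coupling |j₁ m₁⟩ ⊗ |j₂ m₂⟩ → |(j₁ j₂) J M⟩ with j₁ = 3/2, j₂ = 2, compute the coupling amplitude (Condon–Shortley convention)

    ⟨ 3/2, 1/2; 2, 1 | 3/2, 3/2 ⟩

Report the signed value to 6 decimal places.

triangle: 2!×1!×2!/6! = 4/720
(j±m)!: 2!×1!×3!×1!×3!×0! = 72
prefactor² = (2J+1)×Δ×N² = 8/5
  k=1: −1/(1!×1!×0!×2!×1!×0!) = -1/2
Σ = -1/2  ⇒  CG² = 8/5×(-1/2)² = 2/5
CG = −√(2/5) = -0.632456

−√(2/5) ≈ -0.632456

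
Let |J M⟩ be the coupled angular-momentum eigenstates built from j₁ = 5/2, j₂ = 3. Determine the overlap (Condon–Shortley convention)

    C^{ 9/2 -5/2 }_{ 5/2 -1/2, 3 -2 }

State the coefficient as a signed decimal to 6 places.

triangle: 1!·4!·5!/11! = 2880/39916800
(j±m)!: 2!·3!·1!·5!·2!·7! = 14515200
prefactor² = (2J+1)·Δ·N² = 115200/11
  k=0: +1/(0!·1!·3!·1!·1!·4!) = 1/144
  k=1: −1/(1!·0!·2!·0!·2!·5!) = -1/480
Σ = 7/1440  ⇒  CG² = 115200/11·7/1440² = 49/198
CG = +√(49/198) = +0.497468

+0.497468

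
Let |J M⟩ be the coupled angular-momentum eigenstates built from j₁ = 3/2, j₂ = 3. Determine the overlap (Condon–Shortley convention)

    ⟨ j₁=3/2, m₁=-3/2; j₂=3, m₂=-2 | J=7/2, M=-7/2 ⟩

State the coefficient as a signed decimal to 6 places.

triangle: 1!·2!·5!/9! = 240/362880
(j±m)!: 0!·3!·1!·5!·0!·7! = 3628800
prefactor² = (2J+1)·Δ·N² = 19200
  k=1: −1/(1!·0!·2!·0!·0!·5!) = -1/240
Σ = -1/240  ⇒  CG² = 19200·(-1/240)² = 1/3
CG = −√(1/3) = -0.577350

−√(1/3) ≈ -0.577350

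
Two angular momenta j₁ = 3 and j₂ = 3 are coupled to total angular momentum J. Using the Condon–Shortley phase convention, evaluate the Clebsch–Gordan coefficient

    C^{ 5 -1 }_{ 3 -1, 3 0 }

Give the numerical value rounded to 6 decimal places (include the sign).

−√(5/42) ≈ -0.345033

j₁+j₂−J=1  J+j₁−j₂=5  J−j₁+j₂=5  j₁+j₂+J+1=12
(j₁±m₁, j₂±m₂, J±M) = (2,4,3,3,4,6)
P² = 69120/7
sum k=0..1:
  [0] +1/288 = 1/288
  [1] −1/144 = -1/144
S = -1/288
C² = P²·S² = 5/42 ; C = -0.345033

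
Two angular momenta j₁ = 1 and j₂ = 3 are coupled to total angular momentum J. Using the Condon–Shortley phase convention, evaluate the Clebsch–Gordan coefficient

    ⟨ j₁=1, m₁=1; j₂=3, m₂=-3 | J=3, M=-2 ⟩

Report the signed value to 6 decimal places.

+√(1/4) = +0.500000

√[7·1!1!5!/8! · 2!0!0!6!1!5!] = √(3600)
  +(−1)^0/∏(0,1,0,0,1,5)! = 1/120  (running 1/120)
⟨..|..⟩ = √(3600)·(1/120) = +0.500000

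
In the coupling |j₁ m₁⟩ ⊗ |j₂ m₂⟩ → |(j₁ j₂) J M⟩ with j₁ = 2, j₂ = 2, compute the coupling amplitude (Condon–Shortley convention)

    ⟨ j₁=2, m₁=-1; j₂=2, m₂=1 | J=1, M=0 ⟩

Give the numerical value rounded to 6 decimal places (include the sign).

+√(1/10) ≈ +0.316228

j₁+j₂−J=3  J+j₁−j₂=1  J−j₁+j₂=1  j₁+j₂+J+1=6
(j₁±m₁, j₂±m₂, J±M) = (1,3,3,1,1,1)
P² = 9/10
sum k=2..3:
  [2] +1/2 = 1/2
  [3] −1/6 = -1/6
S = 1/3
C² = P²·S² = 1/10 ; C = +0.316228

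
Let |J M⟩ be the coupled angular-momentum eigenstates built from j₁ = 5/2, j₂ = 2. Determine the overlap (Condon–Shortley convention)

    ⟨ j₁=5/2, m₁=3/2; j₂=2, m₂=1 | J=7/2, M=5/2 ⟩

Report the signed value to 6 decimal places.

j₁+j₂−J=1  J+j₁−j₂=4  J−j₁+j₂=3  j₁+j₂+J+1=9
(j₁±m₁, j₂±m₂, J±M) = (4,1,3,1,6,1)
P² = 2304/7
sum k=0..1:
  [0] +1/36 = 1/36
  [1] −1/48 = -1/48
S = 1/144
C² = P²·S² = 1/63 ; C = +0.125988

+√(1/63) ≈ +0.125988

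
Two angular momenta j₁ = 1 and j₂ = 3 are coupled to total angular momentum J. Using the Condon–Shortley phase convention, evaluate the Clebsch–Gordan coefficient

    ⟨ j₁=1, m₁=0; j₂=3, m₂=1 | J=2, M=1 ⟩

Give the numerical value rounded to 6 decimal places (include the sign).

−√(8/21) = -0.617213

√[5·2!0!4!/7! · 1!1!4!2!3!1!] = √(96/7)
  +(−1)^1/∏(1,1,0,3,0,1)! = -1/6  (running -1/6)
⟨..|..⟩ = √(96/7)·(-1/6) = -0.617213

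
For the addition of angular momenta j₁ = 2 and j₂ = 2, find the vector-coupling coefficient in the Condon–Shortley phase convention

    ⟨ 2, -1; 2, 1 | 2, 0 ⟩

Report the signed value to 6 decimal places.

+√(1/14) ≈ +0.267261

j₁+j₂−J=2  J+j₁−j₂=2  J−j₁+j₂=2  j₁+j₂+J+1=7
(j₁±m₁, j₂±m₂, J±M) = (1,3,3,1,2,2)
P² = 8/7
sum k=1..2:
  [1] −1/4 = -1/4
  [2] +1/2 = 1/2
S = 1/4
C² = P²·S² = 1/14 ; C = +0.267261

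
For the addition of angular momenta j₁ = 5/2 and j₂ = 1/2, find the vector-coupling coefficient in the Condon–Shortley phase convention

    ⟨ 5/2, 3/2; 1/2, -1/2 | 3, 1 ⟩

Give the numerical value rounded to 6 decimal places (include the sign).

j₁+j₂−J=0  J+j₁−j₂=5  J−j₁+j₂=1  j₁+j₂+J+1=7
(j₁±m₁, j₂±m₂, J±M) = (4,1,0,1,4,2)
P² = 192
sum k=0..0:
  [0] +1/24 = 1/24
S = 1/24
C² = P²·S² = 1/3 ; C = +0.577350

+√(1/3) = +0.577350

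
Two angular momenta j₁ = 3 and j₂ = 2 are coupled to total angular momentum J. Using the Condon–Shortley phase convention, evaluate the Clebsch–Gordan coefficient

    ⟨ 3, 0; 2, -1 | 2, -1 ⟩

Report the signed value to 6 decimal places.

j₁+j₂−J=3  J+j₁−j₂=3  J−j₁+j₂=1  j₁+j₂+J+1=8
(j₁±m₁, j₂±m₂, J±M) = (3,3,1,3,1,3)
P² = 81/14
sum k=0..1:
  [0] +1/36 = 1/36
  [1] −1/4 = -1/4
S = -2/9
C² = P²·S² = 2/7 ; C = -0.534522

−√(2/7) = -0.534522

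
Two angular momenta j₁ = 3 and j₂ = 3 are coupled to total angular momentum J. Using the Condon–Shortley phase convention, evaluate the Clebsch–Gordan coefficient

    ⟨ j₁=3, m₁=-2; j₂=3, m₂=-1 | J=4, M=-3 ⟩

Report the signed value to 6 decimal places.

-0.301511  (= −√(1/11))

triangle: 2!*4!*4!/11! = 1152/39916800
(j±m)!: 1!*5!*2!*4!*1!*7! = 29030400
prefactor² = (2J+1)*Δ*N² = 82944/11
  k=1: −1/(1!*1!*4!*1!*0!*3!) = -1/144
  k=2: +1/(2!*0!*3!*0!*1!*4!) = 1/288
Σ = -1/288  ⇒  CG² = 82944/11*(-1/288)² = 1/11
CG = −√(1/11) = -0.301511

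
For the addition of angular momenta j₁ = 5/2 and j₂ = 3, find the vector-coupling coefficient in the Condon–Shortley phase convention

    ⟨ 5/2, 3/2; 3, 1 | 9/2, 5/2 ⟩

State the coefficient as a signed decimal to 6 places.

+√(10/99) ≈ +0.317821

triangle: 1!*4!*5!/11! = 2880/39916800
(j±m)!: 4!*1!*4!*2!*7!*2! = 11612160
prefactor² = (2J+1)*Δ*N² = 92160/11
  k=0: +1/(0!*1!*1!*4!*3!*1!) = 1/144
  k=1: −1/(1!*0!*0!*3!*4!*2!) = -1/288
Σ = 1/288  ⇒  CG² = 92160/11*1/288² = 10/99
CG = +√(10/99) = +0.317821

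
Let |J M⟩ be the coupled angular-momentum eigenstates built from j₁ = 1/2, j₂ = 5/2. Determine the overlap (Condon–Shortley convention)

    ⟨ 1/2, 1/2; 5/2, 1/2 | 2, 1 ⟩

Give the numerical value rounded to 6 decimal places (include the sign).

+0.577350  (= +√(1/3))

triangle: 1!×0!×4!/6! = 24/720
(j±m)!: 1!×0!×3!×2!×3!×1! = 72
prefactor² = (2J+1)×Δ×N² = 12
  k=0: +1/(0!×1!×0!×3!×0!×1!) = 1/6
Σ = 1/6  ⇒  CG² = 12×1/6² = 1/3
CG = +√(1/3) = +0.577350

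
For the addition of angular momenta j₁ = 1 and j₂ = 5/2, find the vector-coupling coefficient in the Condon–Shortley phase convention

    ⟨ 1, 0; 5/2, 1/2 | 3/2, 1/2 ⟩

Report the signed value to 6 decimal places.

triangle: 2!*0!*3!/6! = 12/720
(j±m)!: 1!*1!*3!*2!*2!*1! = 24
prefactor² = (2J+1)*Δ*N² = 8/5
  k=1: −1/(1!*1!*0!*2!*0!*1!) = -1/2
Σ = -1/2  ⇒  CG² = 8/5*(-1/2)² = 2/5
CG = −√(2/5) = -0.632456

-0.632456  (= −√(2/5))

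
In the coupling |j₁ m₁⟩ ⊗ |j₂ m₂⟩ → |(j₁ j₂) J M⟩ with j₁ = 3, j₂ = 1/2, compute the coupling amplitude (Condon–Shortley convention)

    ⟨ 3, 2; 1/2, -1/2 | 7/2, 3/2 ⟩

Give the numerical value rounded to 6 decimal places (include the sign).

triangle: 0!·6!·1!/8! = 720/40320
(j±m)!: 5!·1!·0!·1!·5!·2! = 28800
prefactor² = (2J+1)·Δ·N² = 28800/7
  k=0: +1/(0!·0!·1!·0!·5!·1!) = 1/120
Σ = 1/120  ⇒  CG² = 28800/7·1/120² = 2/7
CG = +√(2/7) = +0.534522

+0.534522  (= +√(2/7))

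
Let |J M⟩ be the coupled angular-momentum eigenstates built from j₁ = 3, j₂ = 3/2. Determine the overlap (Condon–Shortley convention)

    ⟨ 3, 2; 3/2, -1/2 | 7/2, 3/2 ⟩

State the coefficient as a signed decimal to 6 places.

√[8·1!5!2!/9! · 5!1!1!2!5!2!] = √(6400/21)
  +(−1)^0/∏(0,1,1,1,4,1)! = 1/24  (running 1/24)
  +(−1)^1/∏(1,0,0,0,5,2)! = -1/240  (running 3/80)
⟨..|..⟩ = √(6400/21)·(3/80) = +0.654654

+0.654654  (= +√(3/7))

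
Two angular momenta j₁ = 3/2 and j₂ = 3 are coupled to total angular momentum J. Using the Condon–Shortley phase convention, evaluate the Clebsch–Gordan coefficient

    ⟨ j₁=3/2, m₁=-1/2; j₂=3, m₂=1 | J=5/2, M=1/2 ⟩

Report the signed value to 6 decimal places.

triangle: 2!·1!·4!/8! = 48/40320
(j±m)!: 1!·2!·4!·2!·3!·2! = 1152
prefactor² = (2J+1)·Δ·N² = 288/35
  k=1: −1/(1!·1!·1!·3!·0!·1!) = -1/6
  k=2: +1/(2!·0!·0!·2!·1!·2!) = 1/8
Σ = -1/24  ⇒  CG² = 288/35·(-1/24)² = 1/70
CG = −√(1/70) = -0.119523

−√(1/70) = -0.119523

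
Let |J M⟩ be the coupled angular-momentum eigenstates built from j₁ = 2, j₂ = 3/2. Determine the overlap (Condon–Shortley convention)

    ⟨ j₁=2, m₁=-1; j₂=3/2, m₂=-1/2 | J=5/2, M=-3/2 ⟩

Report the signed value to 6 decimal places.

triangle: 1!·3!·2!/7! = 12/5040
(j±m)!: 1!·3!·1!·2!·1!·4! = 288
prefactor² = (2J+1)·Δ·N² = 144/35
  k=0: +1/(0!·1!·3!·1!·0!·1!) = 1/6
  k=1: −1/(1!·0!·2!·0!·1!·2!) = -1/4
Σ = -1/12  ⇒  CG² = 144/35·(-1/12)² = 1/35
CG = −√(1/35) = -0.169031

-0.169031  (= −√(1/35))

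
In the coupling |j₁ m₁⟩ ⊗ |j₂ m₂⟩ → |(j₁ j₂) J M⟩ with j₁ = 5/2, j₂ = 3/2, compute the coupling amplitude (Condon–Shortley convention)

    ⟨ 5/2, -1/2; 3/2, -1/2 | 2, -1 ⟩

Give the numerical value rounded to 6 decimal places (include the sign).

triangle: 2!×3!×1!/7! = 12/5040
(j±m)!: 2!×3!×1!×2!×1!×3! = 144
prefactor² = (2J+1)×Δ×N² = 12/7
  k=0: +1/(0!×2!×3!×1!×0!×0!) = 1/12
  k=1: −1/(1!×1!×2!×0!×1!×1!) = -1/2
Σ = -5/12  ⇒  CG² = 12/7×(-5/12)² = 25/84
CG = −√(25/84) = -0.545545

-0.545545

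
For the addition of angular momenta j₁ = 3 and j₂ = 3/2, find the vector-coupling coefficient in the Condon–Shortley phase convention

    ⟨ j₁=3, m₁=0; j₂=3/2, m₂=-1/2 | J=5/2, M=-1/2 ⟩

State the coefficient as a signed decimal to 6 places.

-0.414039  (= −√(6/35))

j₁+j₂−J=2  J+j₁−j₂=4  J−j₁+j₂=1  j₁+j₂+J+1=8
(j₁±m₁, j₂±m₂, J±M) = (3,3,1,2,2,3)
P² = 216/35
sum k=0..1:
  [0] +1/12 = 1/12
  [1] −1/4 = -1/4
S = -1/6
C² = P²·S² = 6/35 ; C = -0.414039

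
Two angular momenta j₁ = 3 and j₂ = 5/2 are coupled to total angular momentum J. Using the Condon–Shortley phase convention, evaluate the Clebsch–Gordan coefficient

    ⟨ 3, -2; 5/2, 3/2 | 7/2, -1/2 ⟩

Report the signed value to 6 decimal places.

√[8·2!4!3!/10! · 1!5!4!1!3!4!] = √(9216/35)
  +(−1)^1/∏(1,1,4,3,0,0)! = -1/144  (running -1/144)
  +(−1)^2/∏(2,0,3,2,1,1)! = 1/24  (running 5/144)
⟨..|..⟩ = √(9216/35)·(5/144) = +0.563436

+0.563436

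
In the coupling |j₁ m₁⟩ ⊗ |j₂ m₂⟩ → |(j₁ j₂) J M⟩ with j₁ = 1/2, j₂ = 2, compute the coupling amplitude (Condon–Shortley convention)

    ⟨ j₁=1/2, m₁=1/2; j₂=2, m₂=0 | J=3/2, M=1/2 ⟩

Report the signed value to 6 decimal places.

+√(2/5) ≈ +0.632456

triangle: 1!*0!*3!/5! = 6/120
(j±m)!: 1!*0!*2!*2!*2!*1! = 8
prefactor² = (2J+1)*Δ*N² = 8/5
  k=0: +1/(0!*1!*0!*2!*0!*1!) = 1/2
Σ = 1/2  ⇒  CG² = 8/5*1/2² = 2/5
CG = +√(2/5) = +0.632456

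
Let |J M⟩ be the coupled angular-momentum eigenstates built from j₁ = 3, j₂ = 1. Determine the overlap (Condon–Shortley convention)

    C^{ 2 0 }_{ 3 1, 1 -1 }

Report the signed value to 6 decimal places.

√[5·2!4!0!/7! · 4!2!0!2!2!2!] = √(128/7)
  +(−1)^0/∏(0,2,2,0,2,0)! = 1/8  (running 1/8)
⟨..|..⟩ = √(128/7)·(1/8) = +0.534522

+0.534522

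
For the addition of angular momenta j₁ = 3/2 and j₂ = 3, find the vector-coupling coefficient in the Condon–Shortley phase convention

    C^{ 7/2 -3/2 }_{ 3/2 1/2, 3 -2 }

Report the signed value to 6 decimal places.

j₁+j₂−J=1  J+j₁−j₂=2  J−j₁+j₂=5  j₁+j₂+J+1=9
(j₁±m₁, j₂±m₂, J±M) = (2,1,1,5,2,5)
P² = 6400/21
sum k=0..1:
  [0] +1/24 = 1/24
  [1] −1/240 = -1/240
S = 3/80
C² = P²·S² = 3/7 ; C = +0.654654

+√(3/7) ≈ +0.654654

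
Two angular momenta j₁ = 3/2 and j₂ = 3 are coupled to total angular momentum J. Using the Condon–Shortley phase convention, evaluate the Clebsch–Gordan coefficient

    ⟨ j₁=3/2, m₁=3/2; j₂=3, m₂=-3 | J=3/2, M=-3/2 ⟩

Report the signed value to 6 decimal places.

j₁+j₂−J=3  J+j₁−j₂=0  J−j₁+j₂=3  j₁+j₂+J+1=7
(j₁±m₁, j₂±m₂, J±M) = (3,0,0,6,0,3)
P² = 5184/7
sum k=0..0:
  [0] +1/36 = 1/36
S = 1/36
C² = P²·S² = 4/7 ; C = +0.755929

+0.755929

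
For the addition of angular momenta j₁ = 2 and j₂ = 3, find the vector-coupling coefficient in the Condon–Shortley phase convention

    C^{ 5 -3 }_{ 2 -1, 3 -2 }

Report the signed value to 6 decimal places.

√[11·0!4!6!/11! · 1!3!1!5!2!8!] = √(276480)
  +(−1)^0/∏(0,0,3,1,1,5)! = 1/720  (running 1/720)
⟨..|..⟩ = √(276480)·(1/720) = +0.730297

+0.730297  (= +√(8/15))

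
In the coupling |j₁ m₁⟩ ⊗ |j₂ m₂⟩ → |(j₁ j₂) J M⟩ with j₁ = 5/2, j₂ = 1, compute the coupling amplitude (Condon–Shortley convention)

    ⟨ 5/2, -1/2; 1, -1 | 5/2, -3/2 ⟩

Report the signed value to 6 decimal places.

+√(16/35) = +0.676123

triangle: 1!×4!×1!/7! = 24/5040
(j±m)!: 2!×3!×0!×2!×1!×4! = 576
prefactor² = (2J+1)×Δ×N² = 576/35
  k=0: +1/(0!×1!×3!×0!×1!×1!) = 1/6
Σ = 1/6  ⇒  CG² = 576/35×1/6² = 16/35
CG = +√(16/35) = +0.676123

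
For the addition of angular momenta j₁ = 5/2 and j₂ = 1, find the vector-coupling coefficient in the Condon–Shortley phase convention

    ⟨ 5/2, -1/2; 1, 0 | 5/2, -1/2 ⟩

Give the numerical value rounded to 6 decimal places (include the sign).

−√(1/35) ≈ -0.169031

j₁+j₂−J=1  J+j₁−j₂=4  J−j₁+j₂=1  j₁+j₂+J+1=7
(j₁±m₁, j₂±m₂, J±M) = (2,3,1,1,2,3)
P² = 144/35
sum k=0..1:
  [0] +1/6 = 1/6
  [1] −1/4 = -1/4
S = -1/12
C² = P²·S² = 1/35 ; C = -0.169031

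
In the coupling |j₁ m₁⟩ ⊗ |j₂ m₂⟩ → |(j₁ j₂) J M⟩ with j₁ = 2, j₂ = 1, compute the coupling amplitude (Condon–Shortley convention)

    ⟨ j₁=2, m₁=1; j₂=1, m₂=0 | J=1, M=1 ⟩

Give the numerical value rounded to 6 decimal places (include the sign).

−√(3/10) ≈ -0.547723

triangle: 2!·2!·0!/5! = 4/120
(j±m)!: 3!·1!·1!·1!·2!·0! = 12
prefactor² = (2J+1)·Δ·N² = 6/5
  k=1: −1/(1!·1!·0!·0!·2!·0!) = -1/2
Σ = -1/2  ⇒  CG² = 6/5·(-1/2)² = 3/10
CG = −√(3/10) = -0.547723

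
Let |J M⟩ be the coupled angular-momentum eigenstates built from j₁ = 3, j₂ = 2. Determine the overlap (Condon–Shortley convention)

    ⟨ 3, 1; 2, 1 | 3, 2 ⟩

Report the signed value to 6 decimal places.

√[7·2!4!2!/9! · 4!2!3!1!5!1!] = √(64)
  +(−1)^1/∏(1,1,1,2,3,0)! = -1/12  (running -1/12)
  +(−1)^2/∏(2,0,0,1,4,1)! = 1/48  (running -1/16)
⟨..|..⟩ = √(64)·(-1/16) = -0.500000

−√(1/4) = -0.500000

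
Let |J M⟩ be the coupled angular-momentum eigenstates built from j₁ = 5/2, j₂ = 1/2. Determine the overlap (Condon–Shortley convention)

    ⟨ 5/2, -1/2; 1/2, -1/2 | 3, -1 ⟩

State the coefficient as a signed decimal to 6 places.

+0.816497

√[7·0!5!1!/7! · 2!3!0!1!2!4!] = √(96)
  +(−1)^0/∏(0,0,3,0,2,1)! = 1/12  (running 1/12)
⟨..|..⟩ = √(96)·(1/12) = +0.816497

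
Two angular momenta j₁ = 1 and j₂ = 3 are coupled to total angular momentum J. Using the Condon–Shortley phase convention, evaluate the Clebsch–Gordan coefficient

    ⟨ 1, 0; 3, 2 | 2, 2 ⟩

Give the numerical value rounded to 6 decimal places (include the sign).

−√(5/21) ≈ -0.487950

√[5·2!0!4!/7! · 1!1!5!1!4!0!] = √(960/7)
  +(−1)^1/∏(1,1,0,4,0,0)! = -1/24  (running -1/24)
⟨..|..⟩ = √(960/7)·(-1/24) = -0.487950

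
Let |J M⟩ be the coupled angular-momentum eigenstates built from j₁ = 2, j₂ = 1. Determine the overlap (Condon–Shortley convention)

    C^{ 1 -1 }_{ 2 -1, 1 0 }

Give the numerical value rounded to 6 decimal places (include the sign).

√[3·2!2!0!/5! · 1!3!1!1!0!2!] = √(6/5)
  +(−1)^1/∏(1,1,2,0,0,0)! = -1/2  (running -1/2)
⟨..|..⟩ = √(6/5)·(-1/2) = -0.547723

-0.547723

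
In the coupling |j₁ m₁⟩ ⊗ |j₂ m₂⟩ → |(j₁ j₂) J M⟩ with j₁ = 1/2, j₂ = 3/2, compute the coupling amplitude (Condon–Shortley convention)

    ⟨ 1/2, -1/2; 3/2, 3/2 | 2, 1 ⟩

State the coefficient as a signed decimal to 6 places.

triangle: 0!×1!×3!/5! = 6/120
(j±m)!: 0!×1!×3!×0!×3!×1! = 36
prefactor² = (2J+1)×Δ×N² = 9
  k=0: +1/(0!×0!×1!×3!×0!×0!) = 1/6
Σ = 1/6  ⇒  CG² = 9×1/6² = 1/4
CG = +√(1/4) = +0.500000

+√(1/4) ≈ +0.500000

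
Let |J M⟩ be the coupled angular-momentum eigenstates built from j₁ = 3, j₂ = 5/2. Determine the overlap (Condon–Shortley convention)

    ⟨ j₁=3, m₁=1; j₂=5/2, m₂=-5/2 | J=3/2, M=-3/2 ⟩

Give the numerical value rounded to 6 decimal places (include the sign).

+0.267261

√[4·4!2!1!/8! · 4!2!0!5!0!3!] = √(1152/7)
  +(−1)^0/∏(0,4,2,0,0,1)! = 1/48  (running 1/48)
⟨..|..⟩ = √(1152/7)·(1/48) = +0.267261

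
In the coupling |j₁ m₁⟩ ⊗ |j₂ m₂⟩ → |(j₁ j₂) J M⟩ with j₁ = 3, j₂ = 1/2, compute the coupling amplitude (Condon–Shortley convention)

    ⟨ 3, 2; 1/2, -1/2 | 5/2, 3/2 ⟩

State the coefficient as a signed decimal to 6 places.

+√(5/7) ≈ +0.845154

√[6·1!5!0!/7! · 5!1!0!1!4!1!] = √(2880/7)
  +(−1)^0/∏(0,1,1,0,4,0)! = 1/24  (running 1/24)
⟨..|..⟩ = √(2880/7)·(1/24) = +0.845154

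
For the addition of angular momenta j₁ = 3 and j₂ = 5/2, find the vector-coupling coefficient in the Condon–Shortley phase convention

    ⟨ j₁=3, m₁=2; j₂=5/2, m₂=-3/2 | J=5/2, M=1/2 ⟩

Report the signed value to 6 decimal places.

√[6·3!3!2!/9! · 5!1!1!4!3!2!] = √(288/7)
  +(−1)^0/∏(0,3,1,1,2,1)! = 1/12  (running 1/12)
  +(−1)^1/∏(1,2,0,0,3,2)! = -1/24  (running 1/24)
⟨..|..⟩ = √(288/7)·(1/24) = +0.267261

+√(1/14) = +0.267261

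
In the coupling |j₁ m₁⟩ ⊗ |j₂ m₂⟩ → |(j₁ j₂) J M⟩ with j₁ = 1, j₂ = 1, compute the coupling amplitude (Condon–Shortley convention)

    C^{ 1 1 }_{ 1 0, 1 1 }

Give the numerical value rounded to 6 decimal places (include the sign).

j₁+j₂−J=1  J+j₁−j₂=1  J−j₁+j₂=1  j₁+j₂+J+1=4
(j₁±m₁, j₂±m₂, J±M) = (1,1,2,0,2,0)
P² = 1/2
sum k=1..1:
  [1] −1/1 = -1
S = -1
C² = P²·S² = 1/2 ; C = -0.707107

−√(1/2) = -0.707107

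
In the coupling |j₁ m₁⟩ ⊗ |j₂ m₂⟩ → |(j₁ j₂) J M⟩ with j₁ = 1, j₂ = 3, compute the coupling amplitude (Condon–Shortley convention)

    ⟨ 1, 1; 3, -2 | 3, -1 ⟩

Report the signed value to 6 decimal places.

+√(5/12) = +0.645497

√[7·1!1!5!/8! · 2!0!1!5!2!4!] = √(240)
  +(−1)^0/∏(0,1,0,1,1,4)! = 1/24  (running 1/24)
⟨..|..⟩ = √(240)·(1/24) = +0.645497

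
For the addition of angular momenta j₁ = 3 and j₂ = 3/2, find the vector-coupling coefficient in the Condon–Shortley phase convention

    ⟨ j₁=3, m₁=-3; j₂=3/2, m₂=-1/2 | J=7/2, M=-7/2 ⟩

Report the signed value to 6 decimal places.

√[8·1!5!2!/9! · 0!6!1!2!0!7!] = √(38400)
  +(−1)^1/∏(1,0,5,0,0,2)! = -1/240  (running -1/240)
⟨..|..⟩ = √(38400)·(-1/240) = -0.816497

−√(2/3) ≈ -0.816497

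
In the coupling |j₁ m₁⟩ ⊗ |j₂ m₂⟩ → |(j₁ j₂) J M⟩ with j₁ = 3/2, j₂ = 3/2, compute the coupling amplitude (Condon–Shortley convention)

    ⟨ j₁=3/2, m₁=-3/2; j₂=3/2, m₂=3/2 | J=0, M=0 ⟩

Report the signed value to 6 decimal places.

−√(1/4) ≈ -0.500000

√[1·3!0!0!/4! · 0!3!3!0!0!0!] = √(9)
  +(−1)^3/∏(3,0,0,0,0,0)! = -1/6  (running -1/6)
⟨..|..⟩ = √(9)·(-1/6) = -0.500000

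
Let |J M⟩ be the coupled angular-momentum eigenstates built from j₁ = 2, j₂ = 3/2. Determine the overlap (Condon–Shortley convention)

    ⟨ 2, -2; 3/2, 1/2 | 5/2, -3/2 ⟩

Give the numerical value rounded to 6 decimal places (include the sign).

-0.676123  (= −√(16/35))

j₁+j₂−J=1  J+j₁−j₂=3  J−j₁+j₂=2  j₁+j₂+J+1=7
(j₁±m₁, j₂±m₂, J±M) = (0,4,2,1,1,4)
P² = 576/35
sum k=1..1:
  [1] −1/6 = -1/6
S = -1/6
C² = P²·S² = 16/35 ; C = -0.676123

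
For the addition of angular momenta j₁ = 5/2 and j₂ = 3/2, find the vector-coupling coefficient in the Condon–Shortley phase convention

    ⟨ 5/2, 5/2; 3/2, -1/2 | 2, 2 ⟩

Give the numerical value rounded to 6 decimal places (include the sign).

+√(10/21) ≈ +0.690066

triangle: 2!·3!·1!/7! = 12/5040
(j±m)!: 5!·0!·1!·2!·4!·0! = 5760
prefactor² = (2J+1)·Δ·N² = 480/7
  k=0: +1/(0!·2!·0!·1!·3!·0!) = 1/12
Σ = 1/12  ⇒  CG² = 480/7·1/12² = 10/21
CG = +√(10/21) = +0.690066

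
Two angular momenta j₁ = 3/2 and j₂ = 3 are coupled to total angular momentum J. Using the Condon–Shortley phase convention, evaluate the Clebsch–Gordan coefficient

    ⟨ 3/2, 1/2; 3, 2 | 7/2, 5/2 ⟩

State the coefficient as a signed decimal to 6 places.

√[8·1!2!5!/9! · 2!1!5!1!6!1!] = √(6400/7)
  +(−1)^0/∏(0,1,1,5,1,0)! = 1/120  (running 1/120)
  +(−1)^1/∏(1,0,0,4,2,1)! = -1/48  (running -1/80)
⟨..|..⟩ = √(6400/7)·(-1/80) = -0.377964

-0.377964  (= −√(1/7))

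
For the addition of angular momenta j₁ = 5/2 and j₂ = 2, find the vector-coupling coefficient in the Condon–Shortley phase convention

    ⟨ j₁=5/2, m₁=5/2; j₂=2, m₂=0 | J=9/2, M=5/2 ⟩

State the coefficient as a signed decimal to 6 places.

j₁+j₂−J=0  J+j₁−j₂=5  J−j₁+j₂=4  j₁+j₂+J+1=10
(j₁±m₁, j₂±m₂, J±M) = (5,0,2,2,7,2)
P² = 38400
sum k=0..0:
  [0] +1/480 = 1/480
S = 1/480
C² = P²·S² = 1/6 ; C = +0.408248

+√(1/6) = +0.408248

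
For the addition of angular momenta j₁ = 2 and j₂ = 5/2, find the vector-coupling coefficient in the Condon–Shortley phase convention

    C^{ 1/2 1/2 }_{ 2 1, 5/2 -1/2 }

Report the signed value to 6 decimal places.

-0.365148

√[2·4!0!1!/6! · 3!1!2!3!1!0!] = √(24/5)
  +(−1)^1/∏(1,3,0,1,0,0)! = -1/6  (running -1/6)
⟨..|..⟩ = √(24/5)·(-1/6) = -0.365148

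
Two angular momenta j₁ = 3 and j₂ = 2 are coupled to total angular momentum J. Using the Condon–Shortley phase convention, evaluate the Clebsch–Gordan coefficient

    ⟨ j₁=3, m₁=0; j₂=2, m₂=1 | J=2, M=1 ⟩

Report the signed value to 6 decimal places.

+0.534522  (= +√(2/7))

j₁+j₂−J=3  J+j₁−j₂=3  J−j₁+j₂=1  j₁+j₂+J+1=8
(j₁±m₁, j₂±m₂, J±M) = (3,3,3,1,3,1)
P² = 81/14
sum k=2..3:
  [2] +1/4 = 1/4
  [3] −1/36 = -1/36
S = 2/9
C² = P²·S² = 2/7 ; C = +0.534522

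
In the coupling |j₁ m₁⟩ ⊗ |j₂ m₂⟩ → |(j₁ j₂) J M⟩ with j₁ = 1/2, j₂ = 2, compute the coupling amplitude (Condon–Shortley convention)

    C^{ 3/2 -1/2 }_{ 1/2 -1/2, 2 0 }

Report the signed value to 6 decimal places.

triangle: 1!*0!*3!/5! = 6/120
(j±m)!: 0!*1!*2!*2!*1!*2! = 8
prefactor² = (2J+1)*Δ*N² = 8/5
  k=1: −1/(1!*0!*0!*1!*0!*2!) = -1/2
Σ = -1/2  ⇒  CG² = 8/5*(-1/2)² = 2/5
CG = −√(2/5) = -0.632456

-0.632456  (= −√(2/5))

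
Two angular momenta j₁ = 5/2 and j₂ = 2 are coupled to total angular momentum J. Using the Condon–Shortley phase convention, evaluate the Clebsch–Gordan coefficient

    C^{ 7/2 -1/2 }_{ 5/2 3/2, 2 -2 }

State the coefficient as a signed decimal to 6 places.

+0.450749

√[8·1!4!3!/9! · 4!1!0!4!3!4!] = √(9216/35)
  +(−1)^0/∏(0,1,1,0,3,3)! = 1/36  (running 1/36)
⟨..|..⟩ = √(9216/35)·(1/36) = +0.450749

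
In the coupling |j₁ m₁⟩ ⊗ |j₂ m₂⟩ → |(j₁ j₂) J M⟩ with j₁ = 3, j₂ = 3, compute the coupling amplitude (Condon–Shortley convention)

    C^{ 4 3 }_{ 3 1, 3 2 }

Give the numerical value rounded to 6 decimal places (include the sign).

j₁+j₂−J=2  J+j₁−j₂=4  J−j₁+j₂=4  j₁+j₂+J+1=11
(j₁±m₁, j₂±m₂, J±M) = (4,2,5,1,7,1)
P² = 82944/11
sum k=1..2:
  [1] −1/144 = -1/144
  [2] +1/288 = 1/288
S = -1/288
C² = P²·S² = 1/11 ; C = -0.301511

−√(1/11) ≈ -0.301511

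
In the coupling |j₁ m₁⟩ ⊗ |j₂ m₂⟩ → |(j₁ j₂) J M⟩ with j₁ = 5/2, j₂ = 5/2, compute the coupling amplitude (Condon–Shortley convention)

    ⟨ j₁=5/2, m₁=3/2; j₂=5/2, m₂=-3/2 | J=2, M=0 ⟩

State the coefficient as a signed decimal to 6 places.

+0.109109

√[5·3!2!2!/8! · 4!1!1!4!2!2!] = √(48/7)
  +(−1)^0/∏(0,3,1,1,1,1)! = 1/6  (running 1/6)
  +(−1)^1/∏(1,2,0,0,2,2)! = -1/8  (running 1/24)
⟨..|..⟩ = √(48/7)·(1/24) = +0.109109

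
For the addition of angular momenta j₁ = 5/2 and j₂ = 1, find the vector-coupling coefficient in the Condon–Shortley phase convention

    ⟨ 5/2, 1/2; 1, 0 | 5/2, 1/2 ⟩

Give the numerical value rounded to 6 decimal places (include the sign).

j₁+j₂−J=1  J+j₁−j₂=4  J−j₁+j₂=1  j₁+j₂+J+1=7
(j₁±m₁, j₂±m₂, J±M) = (3,2,1,1,3,2)
P² = 144/35
sum k=0..1:
  [0] +1/4 = 1/4
  [1] −1/6 = -1/6
S = 1/12
C² = P²·S² = 1/35 ; C = +0.169031

+0.169031  (= +√(1/35))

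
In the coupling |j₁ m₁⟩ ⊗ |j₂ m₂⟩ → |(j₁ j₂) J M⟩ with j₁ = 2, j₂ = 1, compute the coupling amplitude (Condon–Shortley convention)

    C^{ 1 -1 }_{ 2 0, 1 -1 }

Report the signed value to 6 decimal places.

triangle: 2!·2!·0!/5! = 4/120
(j±m)!: 2!·2!·0!·2!·0!·2! = 16
prefactor² = (2J+1)·Δ·N² = 8/5
  k=0: +1/(0!·2!·2!·0!·0!·0!) = 1/4
Σ = 1/4  ⇒  CG² = 8/5·1/4² = 1/10
CG = +√(1/10) = +0.316228

+√(1/10) ≈ +0.316228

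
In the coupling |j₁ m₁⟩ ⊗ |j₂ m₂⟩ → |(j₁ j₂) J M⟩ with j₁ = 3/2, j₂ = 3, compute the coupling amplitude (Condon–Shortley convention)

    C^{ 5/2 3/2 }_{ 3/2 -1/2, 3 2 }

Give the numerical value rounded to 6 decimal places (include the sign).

√[6·2!1!4!/8! · 1!2!5!1!4!1!] = √(288/7)
  +(−1)^1/∏(1,1,1,4,0,0)! = -1/24  (running -1/24)
  +(−1)^2/∏(2,0,0,3,1,1)! = 1/12  (running 1/24)
⟨..|..⟩ = √(288/7)·(1/24) = +0.267261

+√(1/14) ≈ +0.267261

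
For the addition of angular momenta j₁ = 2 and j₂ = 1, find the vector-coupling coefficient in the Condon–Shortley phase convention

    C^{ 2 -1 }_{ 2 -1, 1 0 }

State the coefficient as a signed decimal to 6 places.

−√(1/6) ≈ -0.408248

√[5·1!3!1!/6! · 1!3!1!1!1!3!] = √(3/2)
  +(−1)^0/∏(0,1,3,1,0,0)! = 1/6  (running 1/6)
  +(−1)^1/∏(1,0,2,0,1,1)! = -1/2  (running -1/3)
⟨..|..⟩ = √(3/2)·(-1/3) = -0.408248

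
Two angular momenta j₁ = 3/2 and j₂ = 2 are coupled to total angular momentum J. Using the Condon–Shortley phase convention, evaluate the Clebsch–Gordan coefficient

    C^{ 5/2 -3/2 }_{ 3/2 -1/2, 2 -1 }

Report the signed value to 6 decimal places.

+√(1/35) ≈ +0.169031

triangle: 1!·2!·3!/7! = 12/5040
(j±m)!: 1!·2!·1!·3!·1!·4! = 288
prefactor² = (2J+1)·Δ·N² = 144/35
  k=0: +1/(0!·1!·2!·1!·0!·2!) = 1/4
  k=1: −1/(1!·0!·1!·0!·1!·3!) = -1/6
Σ = 1/12  ⇒  CG² = 144/35·1/12² = 1/35
CG = +√(1/35) = +0.169031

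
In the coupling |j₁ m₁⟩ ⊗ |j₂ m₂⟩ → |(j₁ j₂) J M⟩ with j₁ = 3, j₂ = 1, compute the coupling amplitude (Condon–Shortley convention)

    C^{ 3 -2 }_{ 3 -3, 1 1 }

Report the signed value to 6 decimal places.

-0.500000  (= −√(1/4))

√[7·1!5!1!/8! · 0!6!2!0!1!5!] = √(3600)
  +(−1)^1/∏(1,0,5,1,0,0)! = -1/120  (running -1/120)
⟨..|..⟩ = √(3600)·(-1/120) = -0.500000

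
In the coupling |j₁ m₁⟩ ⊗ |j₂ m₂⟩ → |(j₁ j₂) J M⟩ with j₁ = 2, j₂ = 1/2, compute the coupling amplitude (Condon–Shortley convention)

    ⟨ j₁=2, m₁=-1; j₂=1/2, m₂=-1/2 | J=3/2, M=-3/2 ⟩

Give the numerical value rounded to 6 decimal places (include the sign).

+√(1/5) = +0.447214

triangle: 1!·3!·0!/5! = 6/120
(j±m)!: 1!·3!·0!·1!·0!·3! = 36
prefactor² = (2J+1)·Δ·N² = 36/5
  k=0: +1/(0!·1!·3!·0!·0!·0!) = 1/6
Σ = 1/6  ⇒  CG² = 36/5·1/6² = 1/5
CG = +√(1/5) = +0.447214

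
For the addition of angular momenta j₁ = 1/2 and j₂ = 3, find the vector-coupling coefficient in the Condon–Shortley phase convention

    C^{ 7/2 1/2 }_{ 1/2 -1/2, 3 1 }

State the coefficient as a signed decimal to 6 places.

+√(3/7) = +0.654654

j₁+j₂−J=0  J+j₁−j₂=1  J−j₁+j₂=6  j₁+j₂+J+1=8
(j₁±m₁, j₂±m₂, J±M) = (0,1,4,2,4,3)
P² = 6912/7
sum k=0..0:
  [0] +1/48 = 1/48
S = 1/48
C² = P²·S² = 3/7 ; C = +0.654654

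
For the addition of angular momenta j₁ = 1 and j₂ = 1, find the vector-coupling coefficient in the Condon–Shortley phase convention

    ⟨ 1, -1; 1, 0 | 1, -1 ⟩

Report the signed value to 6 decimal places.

−√(1/2) ≈ -0.707107

triangle: 1!×1!×1!/4! = 1/24
(j±m)!: 0!×2!×1!×1!×0!×2! = 4
prefactor² = (2J+1)×Δ×N² = 1/2
  k=1: −1/(1!×0!×1!×0!×0!×1!) = -1
Σ = -1  ⇒  CG² = 1/2×(-1)² = 1/2
CG = −√(1/2) = -0.707107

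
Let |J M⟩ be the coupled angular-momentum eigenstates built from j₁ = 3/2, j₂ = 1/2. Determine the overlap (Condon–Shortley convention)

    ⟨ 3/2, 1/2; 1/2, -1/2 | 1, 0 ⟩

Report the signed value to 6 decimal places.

+√(1/2) ≈ +0.707107

√[3·1!2!0!/4! · 2!1!0!1!1!1!] = √(1/2)
  +(−1)^0/∏(0,1,1,0,1,0)! = 1  (running 1)
⟨..|..⟩ = √(1/2)·(1) = +0.707107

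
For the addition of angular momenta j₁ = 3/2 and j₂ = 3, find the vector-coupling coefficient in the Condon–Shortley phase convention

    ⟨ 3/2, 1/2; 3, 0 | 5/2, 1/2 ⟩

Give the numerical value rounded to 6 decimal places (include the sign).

−√(6/35) = -0.414039

j₁+j₂−J=2  J+j₁−j₂=1  J−j₁+j₂=4  j₁+j₂+J+1=8
(j₁±m₁, j₂±m₂, J±M) = (2,1,3,3,3,2)
P² = 216/35
sum k=0..1:
  [0] +1/12 = 1/12
  [1] −1/4 = -1/4
S = -1/6
C² = P²·S² = 6/35 ; C = -0.414039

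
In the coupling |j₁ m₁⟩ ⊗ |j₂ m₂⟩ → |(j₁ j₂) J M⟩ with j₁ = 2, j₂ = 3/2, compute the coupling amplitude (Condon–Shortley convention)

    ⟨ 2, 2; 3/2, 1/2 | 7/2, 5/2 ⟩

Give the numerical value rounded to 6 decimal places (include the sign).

j₁+j₂−J=0  J+j₁−j₂=4  J−j₁+j₂=3  j₁+j₂+J+1=8
(j₁±m₁, j₂±m₂, J±M) = (4,0,2,1,6,1)
P² = 6912/7
sum k=0..0:
  [0] +1/48 = 1/48
S = 1/48
C² = P²·S² = 3/7 ; C = +0.654654

+√(3/7) ≈ +0.654654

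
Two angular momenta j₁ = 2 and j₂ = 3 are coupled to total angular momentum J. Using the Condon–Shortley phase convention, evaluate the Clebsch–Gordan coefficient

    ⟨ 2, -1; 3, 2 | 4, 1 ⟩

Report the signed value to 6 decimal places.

triangle: 1!×3!×5!/10! = 720/3628800
(j±m)!: 1!×3!×5!×1!×5!×3! = 518400
prefactor² = (2J+1)×Δ×N² = 6480/7
  k=0: +1/(0!×1!×3!×5!×0!×0!) = 1/720
  k=1: −1/(1!×0!×2!×4!×1!×1!) = -1/48
Σ = -7/360  ⇒  CG² = 6480/7×(-7/360)² = 7/20
CG = −√(7/20) = -0.591608

-0.591608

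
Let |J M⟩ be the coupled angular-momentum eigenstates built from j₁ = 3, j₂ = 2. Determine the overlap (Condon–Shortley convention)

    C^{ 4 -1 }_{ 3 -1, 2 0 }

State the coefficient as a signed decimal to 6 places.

j₁+j₂−J=1  J+j₁−j₂=5  J−j₁+j₂=3  j₁+j₂+J+1=10
(j₁±m₁, j₂±m₂, J±M) = (2,4,2,2,3,5)
P² = 1728/7
sum k=0..1:
  [0] +1/48 = 1/48
  [1] −1/24 = -1/24
S = -1/48
C² = P²·S² = 3/28 ; C = -0.327327

−√(3/28) ≈ -0.327327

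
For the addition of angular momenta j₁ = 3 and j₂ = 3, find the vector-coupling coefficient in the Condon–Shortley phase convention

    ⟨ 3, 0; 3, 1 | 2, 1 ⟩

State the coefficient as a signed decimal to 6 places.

triangle: 4!·2!·2!/9! = 96/362880
(j±m)!: 3!·3!·4!·2!·3!·1! = 10368
prefactor² = (2J+1)·Δ·N² = 96/7
  k=2: +1/(2!·2!·1!·2!·1!·0!) = 1/8
  k=3: −1/(3!·1!·0!·1!·2!·1!) = -1/12
Σ = 1/24  ⇒  CG² = 96/7·1/24² = 1/42
CG = +√(1/42) = +0.154303

+√(1/42) ≈ +0.154303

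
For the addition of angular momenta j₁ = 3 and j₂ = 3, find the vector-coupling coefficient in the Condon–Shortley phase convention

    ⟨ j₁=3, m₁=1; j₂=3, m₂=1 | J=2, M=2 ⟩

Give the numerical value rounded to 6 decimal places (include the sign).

√[5·4!2!2!/9! · 4!2!4!2!4!0!] = √(512/7)
  +(−1)^2/∏(2,2,0,2,2,0)! = 1/16  (running 1/16)
⟨..|..⟩ = √(512/7)·(1/16) = +0.534522

+√(2/7) ≈ +0.534522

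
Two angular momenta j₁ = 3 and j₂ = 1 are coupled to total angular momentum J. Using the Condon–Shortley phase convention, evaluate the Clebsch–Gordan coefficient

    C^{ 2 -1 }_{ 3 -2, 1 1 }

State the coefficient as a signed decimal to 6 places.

+√(10/21) = +0.690066

triangle: 2!*4!*0!/7! = 48/5040
(j±m)!: 1!*5!*2!*0!*1!*3! = 1440
prefactor² = (2J+1)*Δ*N² = 480/7
  k=2: +1/(2!*0!*3!*0!*1!*0!) = 1/12
Σ = 1/12  ⇒  CG² = 480/7*1/12² = 10/21
CG = +√(10/21) = +0.690066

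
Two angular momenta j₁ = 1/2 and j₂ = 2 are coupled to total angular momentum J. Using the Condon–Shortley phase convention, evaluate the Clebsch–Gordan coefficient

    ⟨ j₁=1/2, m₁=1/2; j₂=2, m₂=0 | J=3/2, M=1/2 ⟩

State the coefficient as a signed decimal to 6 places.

√[4·1!0!3!/5! · 1!0!2!2!2!1!] = √(8/5)
  +(−1)^0/∏(0,1,0,2,0,1)! = 1/2  (running 1/2)
⟨..|..⟩ = √(8/5)·(1/2) = +0.632456

+0.632456  (= +√(2/5))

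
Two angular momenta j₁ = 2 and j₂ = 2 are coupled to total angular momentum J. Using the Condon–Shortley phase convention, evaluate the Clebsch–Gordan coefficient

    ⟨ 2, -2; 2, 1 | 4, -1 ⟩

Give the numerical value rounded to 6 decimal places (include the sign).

√[9·0!4!4!/9! · 0!4!3!1!3!5!] = √(10368/7)
  +(−1)^0/∏(0,0,4,3,0,1)! = 1/144  (running 1/144)
⟨..|..⟩ = √(10368/7)·(1/144) = +0.267261

+√(1/14) ≈ +0.267261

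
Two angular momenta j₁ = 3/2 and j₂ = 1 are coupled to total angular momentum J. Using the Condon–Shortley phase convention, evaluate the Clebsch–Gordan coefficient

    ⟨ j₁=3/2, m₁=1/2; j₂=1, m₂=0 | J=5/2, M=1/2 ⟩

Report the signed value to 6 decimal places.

+0.774597  (= +√(3/5))

√[6·0!3!2!/6! · 2!1!1!1!3!2!] = √(12/5)
  +(−1)^0/∏(0,0,1,1,2,1)! = 1/2  (running 1/2)
⟨..|..⟩ = √(12/5)·(1/2) = +0.774597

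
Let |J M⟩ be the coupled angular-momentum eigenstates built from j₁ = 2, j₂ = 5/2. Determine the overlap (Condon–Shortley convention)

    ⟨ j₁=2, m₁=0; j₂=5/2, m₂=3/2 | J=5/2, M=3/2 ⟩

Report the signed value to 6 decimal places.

-0.119523

triangle: 2!·2!·3!/8! = 24/40320
(j±m)!: 2!·2!·4!·1!·4!·1! = 2304
prefactor² = (2J+1)·Δ·N² = 288/35
  k=1: −1/(1!·1!·1!·3!·1!·0!) = -1/6
  k=2: +1/(2!·0!·0!·2!·2!·1!) = 1/8
Σ = -1/24  ⇒  CG² = 288/35·(-1/24)² = 1/70
CG = −√(1/70) = -0.119523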